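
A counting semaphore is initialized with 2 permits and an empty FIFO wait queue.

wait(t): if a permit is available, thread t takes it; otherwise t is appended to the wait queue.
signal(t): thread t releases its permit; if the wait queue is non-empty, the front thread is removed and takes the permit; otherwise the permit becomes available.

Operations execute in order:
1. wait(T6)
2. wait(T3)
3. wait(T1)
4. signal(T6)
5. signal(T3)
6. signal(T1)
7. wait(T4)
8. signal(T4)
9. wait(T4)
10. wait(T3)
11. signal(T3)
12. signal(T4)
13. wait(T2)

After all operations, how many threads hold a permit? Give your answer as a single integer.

Step 1: wait(T6) -> count=1 queue=[] holders={T6}
Step 2: wait(T3) -> count=0 queue=[] holders={T3,T6}
Step 3: wait(T1) -> count=0 queue=[T1] holders={T3,T6}
Step 4: signal(T6) -> count=0 queue=[] holders={T1,T3}
Step 5: signal(T3) -> count=1 queue=[] holders={T1}
Step 6: signal(T1) -> count=2 queue=[] holders={none}
Step 7: wait(T4) -> count=1 queue=[] holders={T4}
Step 8: signal(T4) -> count=2 queue=[] holders={none}
Step 9: wait(T4) -> count=1 queue=[] holders={T4}
Step 10: wait(T3) -> count=0 queue=[] holders={T3,T4}
Step 11: signal(T3) -> count=1 queue=[] holders={T4}
Step 12: signal(T4) -> count=2 queue=[] holders={none}
Step 13: wait(T2) -> count=1 queue=[] holders={T2}
Final holders: {T2} -> 1 thread(s)

Answer: 1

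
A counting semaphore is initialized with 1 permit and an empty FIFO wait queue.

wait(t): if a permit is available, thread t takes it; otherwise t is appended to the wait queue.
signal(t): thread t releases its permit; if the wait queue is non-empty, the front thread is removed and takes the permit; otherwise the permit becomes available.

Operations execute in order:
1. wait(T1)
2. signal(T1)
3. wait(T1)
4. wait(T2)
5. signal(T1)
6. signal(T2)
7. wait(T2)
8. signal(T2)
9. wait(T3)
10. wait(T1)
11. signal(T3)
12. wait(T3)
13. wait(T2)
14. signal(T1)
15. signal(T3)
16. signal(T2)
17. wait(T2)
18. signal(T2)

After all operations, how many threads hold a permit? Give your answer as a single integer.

Answer: 0

Derivation:
Step 1: wait(T1) -> count=0 queue=[] holders={T1}
Step 2: signal(T1) -> count=1 queue=[] holders={none}
Step 3: wait(T1) -> count=0 queue=[] holders={T1}
Step 4: wait(T2) -> count=0 queue=[T2] holders={T1}
Step 5: signal(T1) -> count=0 queue=[] holders={T2}
Step 6: signal(T2) -> count=1 queue=[] holders={none}
Step 7: wait(T2) -> count=0 queue=[] holders={T2}
Step 8: signal(T2) -> count=1 queue=[] holders={none}
Step 9: wait(T3) -> count=0 queue=[] holders={T3}
Step 10: wait(T1) -> count=0 queue=[T1] holders={T3}
Step 11: signal(T3) -> count=0 queue=[] holders={T1}
Step 12: wait(T3) -> count=0 queue=[T3] holders={T1}
Step 13: wait(T2) -> count=0 queue=[T3,T2] holders={T1}
Step 14: signal(T1) -> count=0 queue=[T2] holders={T3}
Step 15: signal(T3) -> count=0 queue=[] holders={T2}
Step 16: signal(T2) -> count=1 queue=[] holders={none}
Step 17: wait(T2) -> count=0 queue=[] holders={T2}
Step 18: signal(T2) -> count=1 queue=[] holders={none}
Final holders: {none} -> 0 thread(s)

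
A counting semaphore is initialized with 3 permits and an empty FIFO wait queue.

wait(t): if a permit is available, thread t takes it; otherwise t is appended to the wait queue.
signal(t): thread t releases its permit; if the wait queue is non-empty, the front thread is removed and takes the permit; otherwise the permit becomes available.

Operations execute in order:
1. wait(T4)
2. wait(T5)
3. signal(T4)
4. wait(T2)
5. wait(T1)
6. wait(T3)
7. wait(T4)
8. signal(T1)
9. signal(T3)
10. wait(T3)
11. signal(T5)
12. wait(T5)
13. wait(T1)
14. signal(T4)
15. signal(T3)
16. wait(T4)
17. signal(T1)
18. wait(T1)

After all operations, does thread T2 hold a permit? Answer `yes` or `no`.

Step 1: wait(T4) -> count=2 queue=[] holders={T4}
Step 2: wait(T5) -> count=1 queue=[] holders={T4,T5}
Step 3: signal(T4) -> count=2 queue=[] holders={T5}
Step 4: wait(T2) -> count=1 queue=[] holders={T2,T5}
Step 5: wait(T1) -> count=0 queue=[] holders={T1,T2,T5}
Step 6: wait(T3) -> count=0 queue=[T3] holders={T1,T2,T5}
Step 7: wait(T4) -> count=0 queue=[T3,T4] holders={T1,T2,T5}
Step 8: signal(T1) -> count=0 queue=[T4] holders={T2,T3,T5}
Step 9: signal(T3) -> count=0 queue=[] holders={T2,T4,T5}
Step 10: wait(T3) -> count=0 queue=[T3] holders={T2,T4,T5}
Step 11: signal(T5) -> count=0 queue=[] holders={T2,T3,T4}
Step 12: wait(T5) -> count=0 queue=[T5] holders={T2,T3,T4}
Step 13: wait(T1) -> count=0 queue=[T5,T1] holders={T2,T3,T4}
Step 14: signal(T4) -> count=0 queue=[T1] holders={T2,T3,T5}
Step 15: signal(T3) -> count=0 queue=[] holders={T1,T2,T5}
Step 16: wait(T4) -> count=0 queue=[T4] holders={T1,T2,T5}
Step 17: signal(T1) -> count=0 queue=[] holders={T2,T4,T5}
Step 18: wait(T1) -> count=0 queue=[T1] holders={T2,T4,T5}
Final holders: {T2,T4,T5} -> T2 in holders

Answer: yes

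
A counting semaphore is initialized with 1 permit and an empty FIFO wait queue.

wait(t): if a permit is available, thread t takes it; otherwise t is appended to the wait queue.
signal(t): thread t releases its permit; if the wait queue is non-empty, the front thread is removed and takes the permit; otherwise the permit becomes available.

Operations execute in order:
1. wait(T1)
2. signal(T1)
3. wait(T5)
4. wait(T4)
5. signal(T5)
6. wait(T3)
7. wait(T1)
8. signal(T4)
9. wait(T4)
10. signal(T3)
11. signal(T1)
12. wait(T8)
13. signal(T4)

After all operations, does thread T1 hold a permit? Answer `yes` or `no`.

Answer: no

Derivation:
Step 1: wait(T1) -> count=0 queue=[] holders={T1}
Step 2: signal(T1) -> count=1 queue=[] holders={none}
Step 3: wait(T5) -> count=0 queue=[] holders={T5}
Step 4: wait(T4) -> count=0 queue=[T4] holders={T5}
Step 5: signal(T5) -> count=0 queue=[] holders={T4}
Step 6: wait(T3) -> count=0 queue=[T3] holders={T4}
Step 7: wait(T1) -> count=0 queue=[T3,T1] holders={T4}
Step 8: signal(T4) -> count=0 queue=[T1] holders={T3}
Step 9: wait(T4) -> count=0 queue=[T1,T4] holders={T3}
Step 10: signal(T3) -> count=0 queue=[T4] holders={T1}
Step 11: signal(T1) -> count=0 queue=[] holders={T4}
Step 12: wait(T8) -> count=0 queue=[T8] holders={T4}
Step 13: signal(T4) -> count=0 queue=[] holders={T8}
Final holders: {T8} -> T1 not in holders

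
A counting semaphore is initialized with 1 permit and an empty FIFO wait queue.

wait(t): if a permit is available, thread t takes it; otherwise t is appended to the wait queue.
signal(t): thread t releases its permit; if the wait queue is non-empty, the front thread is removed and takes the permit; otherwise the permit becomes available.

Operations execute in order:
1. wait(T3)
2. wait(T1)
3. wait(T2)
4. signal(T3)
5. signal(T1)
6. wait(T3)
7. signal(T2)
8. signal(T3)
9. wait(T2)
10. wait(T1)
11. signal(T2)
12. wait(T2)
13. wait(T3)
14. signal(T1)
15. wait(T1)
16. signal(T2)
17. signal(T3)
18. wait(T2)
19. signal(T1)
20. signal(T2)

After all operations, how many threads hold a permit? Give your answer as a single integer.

Step 1: wait(T3) -> count=0 queue=[] holders={T3}
Step 2: wait(T1) -> count=0 queue=[T1] holders={T3}
Step 3: wait(T2) -> count=0 queue=[T1,T2] holders={T3}
Step 4: signal(T3) -> count=0 queue=[T2] holders={T1}
Step 5: signal(T1) -> count=0 queue=[] holders={T2}
Step 6: wait(T3) -> count=0 queue=[T3] holders={T2}
Step 7: signal(T2) -> count=0 queue=[] holders={T3}
Step 8: signal(T3) -> count=1 queue=[] holders={none}
Step 9: wait(T2) -> count=0 queue=[] holders={T2}
Step 10: wait(T1) -> count=0 queue=[T1] holders={T2}
Step 11: signal(T2) -> count=0 queue=[] holders={T1}
Step 12: wait(T2) -> count=0 queue=[T2] holders={T1}
Step 13: wait(T3) -> count=0 queue=[T2,T3] holders={T1}
Step 14: signal(T1) -> count=0 queue=[T3] holders={T2}
Step 15: wait(T1) -> count=0 queue=[T3,T1] holders={T2}
Step 16: signal(T2) -> count=0 queue=[T1] holders={T3}
Step 17: signal(T3) -> count=0 queue=[] holders={T1}
Step 18: wait(T2) -> count=0 queue=[T2] holders={T1}
Step 19: signal(T1) -> count=0 queue=[] holders={T2}
Step 20: signal(T2) -> count=1 queue=[] holders={none}
Final holders: {none} -> 0 thread(s)

Answer: 0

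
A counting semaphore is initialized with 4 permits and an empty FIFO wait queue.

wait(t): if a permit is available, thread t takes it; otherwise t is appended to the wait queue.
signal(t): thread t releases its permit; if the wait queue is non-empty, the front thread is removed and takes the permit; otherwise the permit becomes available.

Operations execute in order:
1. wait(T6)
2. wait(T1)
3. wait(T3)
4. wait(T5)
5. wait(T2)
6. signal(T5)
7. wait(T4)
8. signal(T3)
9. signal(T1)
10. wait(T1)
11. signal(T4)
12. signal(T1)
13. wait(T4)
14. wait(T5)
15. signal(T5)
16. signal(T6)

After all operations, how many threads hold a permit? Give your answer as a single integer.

Answer: 2

Derivation:
Step 1: wait(T6) -> count=3 queue=[] holders={T6}
Step 2: wait(T1) -> count=2 queue=[] holders={T1,T6}
Step 3: wait(T3) -> count=1 queue=[] holders={T1,T3,T6}
Step 4: wait(T5) -> count=0 queue=[] holders={T1,T3,T5,T6}
Step 5: wait(T2) -> count=0 queue=[T2] holders={T1,T3,T5,T6}
Step 6: signal(T5) -> count=0 queue=[] holders={T1,T2,T3,T6}
Step 7: wait(T4) -> count=0 queue=[T4] holders={T1,T2,T3,T6}
Step 8: signal(T3) -> count=0 queue=[] holders={T1,T2,T4,T6}
Step 9: signal(T1) -> count=1 queue=[] holders={T2,T4,T6}
Step 10: wait(T1) -> count=0 queue=[] holders={T1,T2,T4,T6}
Step 11: signal(T4) -> count=1 queue=[] holders={T1,T2,T6}
Step 12: signal(T1) -> count=2 queue=[] holders={T2,T6}
Step 13: wait(T4) -> count=1 queue=[] holders={T2,T4,T6}
Step 14: wait(T5) -> count=0 queue=[] holders={T2,T4,T5,T6}
Step 15: signal(T5) -> count=1 queue=[] holders={T2,T4,T6}
Step 16: signal(T6) -> count=2 queue=[] holders={T2,T4}
Final holders: {T2,T4} -> 2 thread(s)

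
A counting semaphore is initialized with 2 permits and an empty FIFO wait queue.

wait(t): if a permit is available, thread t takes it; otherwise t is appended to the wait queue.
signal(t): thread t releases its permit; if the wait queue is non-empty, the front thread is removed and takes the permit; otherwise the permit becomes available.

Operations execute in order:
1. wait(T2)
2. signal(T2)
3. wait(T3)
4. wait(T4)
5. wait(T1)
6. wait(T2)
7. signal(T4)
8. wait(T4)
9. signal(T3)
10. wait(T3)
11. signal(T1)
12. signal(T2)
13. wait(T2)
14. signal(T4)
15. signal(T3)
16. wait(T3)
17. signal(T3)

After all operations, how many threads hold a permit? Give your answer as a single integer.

Step 1: wait(T2) -> count=1 queue=[] holders={T2}
Step 2: signal(T2) -> count=2 queue=[] holders={none}
Step 3: wait(T3) -> count=1 queue=[] holders={T3}
Step 4: wait(T4) -> count=0 queue=[] holders={T3,T4}
Step 5: wait(T1) -> count=0 queue=[T1] holders={T3,T4}
Step 6: wait(T2) -> count=0 queue=[T1,T2] holders={T3,T4}
Step 7: signal(T4) -> count=0 queue=[T2] holders={T1,T3}
Step 8: wait(T4) -> count=0 queue=[T2,T4] holders={T1,T3}
Step 9: signal(T3) -> count=0 queue=[T4] holders={T1,T2}
Step 10: wait(T3) -> count=0 queue=[T4,T3] holders={T1,T2}
Step 11: signal(T1) -> count=0 queue=[T3] holders={T2,T4}
Step 12: signal(T2) -> count=0 queue=[] holders={T3,T4}
Step 13: wait(T2) -> count=0 queue=[T2] holders={T3,T4}
Step 14: signal(T4) -> count=0 queue=[] holders={T2,T3}
Step 15: signal(T3) -> count=1 queue=[] holders={T2}
Step 16: wait(T3) -> count=0 queue=[] holders={T2,T3}
Step 17: signal(T3) -> count=1 queue=[] holders={T2}
Final holders: {T2} -> 1 thread(s)

Answer: 1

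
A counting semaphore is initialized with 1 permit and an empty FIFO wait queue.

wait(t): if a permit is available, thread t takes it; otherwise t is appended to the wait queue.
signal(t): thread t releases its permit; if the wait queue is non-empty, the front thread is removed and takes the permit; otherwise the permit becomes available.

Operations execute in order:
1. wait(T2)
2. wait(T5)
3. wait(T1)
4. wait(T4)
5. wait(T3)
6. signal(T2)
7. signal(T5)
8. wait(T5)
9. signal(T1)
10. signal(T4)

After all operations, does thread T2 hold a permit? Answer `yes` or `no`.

Answer: no

Derivation:
Step 1: wait(T2) -> count=0 queue=[] holders={T2}
Step 2: wait(T5) -> count=0 queue=[T5] holders={T2}
Step 3: wait(T1) -> count=0 queue=[T5,T1] holders={T2}
Step 4: wait(T4) -> count=0 queue=[T5,T1,T4] holders={T2}
Step 5: wait(T3) -> count=0 queue=[T5,T1,T4,T3] holders={T2}
Step 6: signal(T2) -> count=0 queue=[T1,T4,T3] holders={T5}
Step 7: signal(T5) -> count=0 queue=[T4,T3] holders={T1}
Step 8: wait(T5) -> count=0 queue=[T4,T3,T5] holders={T1}
Step 9: signal(T1) -> count=0 queue=[T3,T5] holders={T4}
Step 10: signal(T4) -> count=0 queue=[T5] holders={T3}
Final holders: {T3} -> T2 not in holders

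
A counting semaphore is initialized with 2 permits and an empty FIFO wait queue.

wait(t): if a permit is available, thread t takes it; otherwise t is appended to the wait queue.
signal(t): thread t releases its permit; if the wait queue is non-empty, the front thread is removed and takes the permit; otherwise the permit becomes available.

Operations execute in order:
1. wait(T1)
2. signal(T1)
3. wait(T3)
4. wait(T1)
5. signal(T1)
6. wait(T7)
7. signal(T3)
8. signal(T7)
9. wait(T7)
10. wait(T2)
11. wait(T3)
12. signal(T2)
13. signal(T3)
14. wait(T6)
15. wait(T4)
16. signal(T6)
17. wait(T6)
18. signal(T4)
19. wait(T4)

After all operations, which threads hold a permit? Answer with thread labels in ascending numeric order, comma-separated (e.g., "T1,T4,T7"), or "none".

Answer: T6,T7

Derivation:
Step 1: wait(T1) -> count=1 queue=[] holders={T1}
Step 2: signal(T1) -> count=2 queue=[] holders={none}
Step 3: wait(T3) -> count=1 queue=[] holders={T3}
Step 4: wait(T1) -> count=0 queue=[] holders={T1,T3}
Step 5: signal(T1) -> count=1 queue=[] holders={T3}
Step 6: wait(T7) -> count=0 queue=[] holders={T3,T7}
Step 7: signal(T3) -> count=1 queue=[] holders={T7}
Step 8: signal(T7) -> count=2 queue=[] holders={none}
Step 9: wait(T7) -> count=1 queue=[] holders={T7}
Step 10: wait(T2) -> count=0 queue=[] holders={T2,T7}
Step 11: wait(T3) -> count=0 queue=[T3] holders={T2,T7}
Step 12: signal(T2) -> count=0 queue=[] holders={T3,T7}
Step 13: signal(T3) -> count=1 queue=[] holders={T7}
Step 14: wait(T6) -> count=0 queue=[] holders={T6,T7}
Step 15: wait(T4) -> count=0 queue=[T4] holders={T6,T7}
Step 16: signal(T6) -> count=0 queue=[] holders={T4,T7}
Step 17: wait(T6) -> count=0 queue=[T6] holders={T4,T7}
Step 18: signal(T4) -> count=0 queue=[] holders={T6,T7}
Step 19: wait(T4) -> count=0 queue=[T4] holders={T6,T7}
Final holders: T6,T7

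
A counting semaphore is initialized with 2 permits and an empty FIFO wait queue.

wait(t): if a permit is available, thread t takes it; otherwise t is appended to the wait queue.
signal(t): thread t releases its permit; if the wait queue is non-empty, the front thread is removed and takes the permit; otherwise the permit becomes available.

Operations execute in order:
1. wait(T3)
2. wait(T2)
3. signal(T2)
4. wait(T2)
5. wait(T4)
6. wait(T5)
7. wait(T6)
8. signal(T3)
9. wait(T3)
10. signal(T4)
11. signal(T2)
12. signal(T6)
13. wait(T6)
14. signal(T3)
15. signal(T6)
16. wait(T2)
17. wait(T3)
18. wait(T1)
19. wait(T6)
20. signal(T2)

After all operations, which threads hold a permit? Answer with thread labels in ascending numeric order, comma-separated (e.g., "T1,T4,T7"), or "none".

Step 1: wait(T3) -> count=1 queue=[] holders={T3}
Step 2: wait(T2) -> count=0 queue=[] holders={T2,T3}
Step 3: signal(T2) -> count=1 queue=[] holders={T3}
Step 4: wait(T2) -> count=0 queue=[] holders={T2,T3}
Step 5: wait(T4) -> count=0 queue=[T4] holders={T2,T3}
Step 6: wait(T5) -> count=0 queue=[T4,T5] holders={T2,T3}
Step 7: wait(T6) -> count=0 queue=[T4,T5,T6] holders={T2,T3}
Step 8: signal(T3) -> count=0 queue=[T5,T6] holders={T2,T4}
Step 9: wait(T3) -> count=0 queue=[T5,T6,T3] holders={T2,T4}
Step 10: signal(T4) -> count=0 queue=[T6,T3] holders={T2,T5}
Step 11: signal(T2) -> count=0 queue=[T3] holders={T5,T6}
Step 12: signal(T6) -> count=0 queue=[] holders={T3,T5}
Step 13: wait(T6) -> count=0 queue=[T6] holders={T3,T5}
Step 14: signal(T3) -> count=0 queue=[] holders={T5,T6}
Step 15: signal(T6) -> count=1 queue=[] holders={T5}
Step 16: wait(T2) -> count=0 queue=[] holders={T2,T5}
Step 17: wait(T3) -> count=0 queue=[T3] holders={T2,T5}
Step 18: wait(T1) -> count=0 queue=[T3,T1] holders={T2,T5}
Step 19: wait(T6) -> count=0 queue=[T3,T1,T6] holders={T2,T5}
Step 20: signal(T2) -> count=0 queue=[T1,T6] holders={T3,T5}
Final holders: T3,T5

Answer: T3,T5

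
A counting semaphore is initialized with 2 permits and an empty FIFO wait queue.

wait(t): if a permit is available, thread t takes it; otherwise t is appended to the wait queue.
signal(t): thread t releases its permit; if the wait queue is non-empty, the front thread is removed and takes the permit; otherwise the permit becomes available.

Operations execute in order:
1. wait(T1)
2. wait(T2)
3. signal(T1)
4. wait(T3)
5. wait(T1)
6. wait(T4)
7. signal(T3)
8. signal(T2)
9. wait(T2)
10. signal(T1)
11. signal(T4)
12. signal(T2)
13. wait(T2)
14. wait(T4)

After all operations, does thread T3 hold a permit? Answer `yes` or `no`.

Answer: no

Derivation:
Step 1: wait(T1) -> count=1 queue=[] holders={T1}
Step 2: wait(T2) -> count=0 queue=[] holders={T1,T2}
Step 3: signal(T1) -> count=1 queue=[] holders={T2}
Step 4: wait(T3) -> count=0 queue=[] holders={T2,T3}
Step 5: wait(T1) -> count=0 queue=[T1] holders={T2,T3}
Step 6: wait(T4) -> count=0 queue=[T1,T4] holders={T2,T3}
Step 7: signal(T3) -> count=0 queue=[T4] holders={T1,T2}
Step 8: signal(T2) -> count=0 queue=[] holders={T1,T4}
Step 9: wait(T2) -> count=0 queue=[T2] holders={T1,T4}
Step 10: signal(T1) -> count=0 queue=[] holders={T2,T4}
Step 11: signal(T4) -> count=1 queue=[] holders={T2}
Step 12: signal(T2) -> count=2 queue=[] holders={none}
Step 13: wait(T2) -> count=1 queue=[] holders={T2}
Step 14: wait(T4) -> count=0 queue=[] holders={T2,T4}
Final holders: {T2,T4} -> T3 not in holders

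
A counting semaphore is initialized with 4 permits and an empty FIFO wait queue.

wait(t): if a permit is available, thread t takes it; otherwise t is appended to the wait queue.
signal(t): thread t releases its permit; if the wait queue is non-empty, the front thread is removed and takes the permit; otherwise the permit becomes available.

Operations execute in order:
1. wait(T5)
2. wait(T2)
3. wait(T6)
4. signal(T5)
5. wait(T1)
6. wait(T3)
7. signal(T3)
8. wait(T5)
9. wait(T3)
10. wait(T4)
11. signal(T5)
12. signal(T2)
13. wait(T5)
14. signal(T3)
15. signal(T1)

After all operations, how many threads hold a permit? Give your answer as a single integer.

Answer: 3

Derivation:
Step 1: wait(T5) -> count=3 queue=[] holders={T5}
Step 2: wait(T2) -> count=2 queue=[] holders={T2,T5}
Step 3: wait(T6) -> count=1 queue=[] holders={T2,T5,T6}
Step 4: signal(T5) -> count=2 queue=[] holders={T2,T6}
Step 5: wait(T1) -> count=1 queue=[] holders={T1,T2,T6}
Step 6: wait(T3) -> count=0 queue=[] holders={T1,T2,T3,T6}
Step 7: signal(T3) -> count=1 queue=[] holders={T1,T2,T6}
Step 8: wait(T5) -> count=0 queue=[] holders={T1,T2,T5,T6}
Step 9: wait(T3) -> count=0 queue=[T3] holders={T1,T2,T5,T6}
Step 10: wait(T4) -> count=0 queue=[T3,T4] holders={T1,T2,T5,T6}
Step 11: signal(T5) -> count=0 queue=[T4] holders={T1,T2,T3,T6}
Step 12: signal(T2) -> count=0 queue=[] holders={T1,T3,T4,T6}
Step 13: wait(T5) -> count=0 queue=[T5] holders={T1,T3,T4,T6}
Step 14: signal(T3) -> count=0 queue=[] holders={T1,T4,T5,T6}
Step 15: signal(T1) -> count=1 queue=[] holders={T4,T5,T6}
Final holders: {T4,T5,T6} -> 3 thread(s)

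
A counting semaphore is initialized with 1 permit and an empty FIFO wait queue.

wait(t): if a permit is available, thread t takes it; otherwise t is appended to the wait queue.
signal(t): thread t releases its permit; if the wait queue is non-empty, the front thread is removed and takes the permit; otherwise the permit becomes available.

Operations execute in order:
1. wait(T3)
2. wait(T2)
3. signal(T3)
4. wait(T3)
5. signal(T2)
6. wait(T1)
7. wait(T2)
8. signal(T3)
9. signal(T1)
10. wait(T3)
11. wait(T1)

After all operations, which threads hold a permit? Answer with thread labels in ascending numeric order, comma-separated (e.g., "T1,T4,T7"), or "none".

Step 1: wait(T3) -> count=0 queue=[] holders={T3}
Step 2: wait(T2) -> count=0 queue=[T2] holders={T3}
Step 3: signal(T3) -> count=0 queue=[] holders={T2}
Step 4: wait(T3) -> count=0 queue=[T3] holders={T2}
Step 5: signal(T2) -> count=0 queue=[] holders={T3}
Step 6: wait(T1) -> count=0 queue=[T1] holders={T3}
Step 7: wait(T2) -> count=0 queue=[T1,T2] holders={T3}
Step 8: signal(T3) -> count=0 queue=[T2] holders={T1}
Step 9: signal(T1) -> count=0 queue=[] holders={T2}
Step 10: wait(T3) -> count=0 queue=[T3] holders={T2}
Step 11: wait(T1) -> count=0 queue=[T3,T1] holders={T2}
Final holders: T2

Answer: T2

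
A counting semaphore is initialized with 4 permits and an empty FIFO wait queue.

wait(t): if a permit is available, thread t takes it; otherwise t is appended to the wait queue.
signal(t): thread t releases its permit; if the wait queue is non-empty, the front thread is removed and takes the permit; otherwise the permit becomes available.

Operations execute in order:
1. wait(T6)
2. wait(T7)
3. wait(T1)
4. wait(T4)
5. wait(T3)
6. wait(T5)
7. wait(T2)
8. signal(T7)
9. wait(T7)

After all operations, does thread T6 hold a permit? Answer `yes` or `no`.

Answer: yes

Derivation:
Step 1: wait(T6) -> count=3 queue=[] holders={T6}
Step 2: wait(T7) -> count=2 queue=[] holders={T6,T7}
Step 3: wait(T1) -> count=1 queue=[] holders={T1,T6,T7}
Step 4: wait(T4) -> count=0 queue=[] holders={T1,T4,T6,T7}
Step 5: wait(T3) -> count=0 queue=[T3] holders={T1,T4,T6,T7}
Step 6: wait(T5) -> count=0 queue=[T3,T5] holders={T1,T4,T6,T7}
Step 7: wait(T2) -> count=0 queue=[T3,T5,T2] holders={T1,T4,T6,T7}
Step 8: signal(T7) -> count=0 queue=[T5,T2] holders={T1,T3,T4,T6}
Step 9: wait(T7) -> count=0 queue=[T5,T2,T7] holders={T1,T3,T4,T6}
Final holders: {T1,T3,T4,T6} -> T6 in holders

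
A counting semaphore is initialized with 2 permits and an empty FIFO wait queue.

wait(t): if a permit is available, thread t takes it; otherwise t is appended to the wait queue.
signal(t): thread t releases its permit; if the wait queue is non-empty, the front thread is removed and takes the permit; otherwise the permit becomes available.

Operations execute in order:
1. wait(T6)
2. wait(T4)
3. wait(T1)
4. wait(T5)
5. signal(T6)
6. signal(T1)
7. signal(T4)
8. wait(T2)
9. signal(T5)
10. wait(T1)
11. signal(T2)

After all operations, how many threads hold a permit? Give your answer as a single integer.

Step 1: wait(T6) -> count=1 queue=[] holders={T6}
Step 2: wait(T4) -> count=0 queue=[] holders={T4,T6}
Step 3: wait(T1) -> count=0 queue=[T1] holders={T4,T6}
Step 4: wait(T5) -> count=0 queue=[T1,T5] holders={T4,T6}
Step 5: signal(T6) -> count=0 queue=[T5] holders={T1,T4}
Step 6: signal(T1) -> count=0 queue=[] holders={T4,T5}
Step 7: signal(T4) -> count=1 queue=[] holders={T5}
Step 8: wait(T2) -> count=0 queue=[] holders={T2,T5}
Step 9: signal(T5) -> count=1 queue=[] holders={T2}
Step 10: wait(T1) -> count=0 queue=[] holders={T1,T2}
Step 11: signal(T2) -> count=1 queue=[] holders={T1}
Final holders: {T1} -> 1 thread(s)

Answer: 1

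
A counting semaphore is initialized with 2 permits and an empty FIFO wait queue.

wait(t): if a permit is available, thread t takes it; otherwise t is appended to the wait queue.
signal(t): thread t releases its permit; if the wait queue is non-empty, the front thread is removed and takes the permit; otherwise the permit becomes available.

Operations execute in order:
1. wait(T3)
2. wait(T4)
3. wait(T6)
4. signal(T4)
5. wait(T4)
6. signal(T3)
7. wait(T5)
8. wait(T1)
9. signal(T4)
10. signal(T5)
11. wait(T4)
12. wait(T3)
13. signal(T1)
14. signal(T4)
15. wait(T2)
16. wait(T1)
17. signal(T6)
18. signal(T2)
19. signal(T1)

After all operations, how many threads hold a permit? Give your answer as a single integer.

Step 1: wait(T3) -> count=1 queue=[] holders={T3}
Step 2: wait(T4) -> count=0 queue=[] holders={T3,T4}
Step 3: wait(T6) -> count=0 queue=[T6] holders={T3,T4}
Step 4: signal(T4) -> count=0 queue=[] holders={T3,T6}
Step 5: wait(T4) -> count=0 queue=[T4] holders={T3,T6}
Step 6: signal(T3) -> count=0 queue=[] holders={T4,T6}
Step 7: wait(T5) -> count=0 queue=[T5] holders={T4,T6}
Step 8: wait(T1) -> count=0 queue=[T5,T1] holders={T4,T6}
Step 9: signal(T4) -> count=0 queue=[T1] holders={T5,T6}
Step 10: signal(T5) -> count=0 queue=[] holders={T1,T6}
Step 11: wait(T4) -> count=0 queue=[T4] holders={T1,T6}
Step 12: wait(T3) -> count=0 queue=[T4,T3] holders={T1,T6}
Step 13: signal(T1) -> count=0 queue=[T3] holders={T4,T6}
Step 14: signal(T4) -> count=0 queue=[] holders={T3,T6}
Step 15: wait(T2) -> count=0 queue=[T2] holders={T3,T6}
Step 16: wait(T1) -> count=0 queue=[T2,T1] holders={T3,T6}
Step 17: signal(T6) -> count=0 queue=[T1] holders={T2,T3}
Step 18: signal(T2) -> count=0 queue=[] holders={T1,T3}
Step 19: signal(T1) -> count=1 queue=[] holders={T3}
Final holders: {T3} -> 1 thread(s)

Answer: 1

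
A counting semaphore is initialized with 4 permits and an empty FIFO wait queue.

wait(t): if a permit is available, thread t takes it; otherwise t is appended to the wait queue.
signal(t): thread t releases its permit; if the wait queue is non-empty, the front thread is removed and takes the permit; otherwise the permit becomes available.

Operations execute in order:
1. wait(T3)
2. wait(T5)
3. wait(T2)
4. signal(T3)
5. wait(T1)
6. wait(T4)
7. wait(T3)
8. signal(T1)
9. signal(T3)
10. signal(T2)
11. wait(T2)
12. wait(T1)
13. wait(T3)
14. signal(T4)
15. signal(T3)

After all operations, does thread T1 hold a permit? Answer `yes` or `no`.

Step 1: wait(T3) -> count=3 queue=[] holders={T3}
Step 2: wait(T5) -> count=2 queue=[] holders={T3,T5}
Step 3: wait(T2) -> count=1 queue=[] holders={T2,T3,T5}
Step 4: signal(T3) -> count=2 queue=[] holders={T2,T5}
Step 5: wait(T1) -> count=1 queue=[] holders={T1,T2,T5}
Step 6: wait(T4) -> count=0 queue=[] holders={T1,T2,T4,T5}
Step 7: wait(T3) -> count=0 queue=[T3] holders={T1,T2,T4,T5}
Step 8: signal(T1) -> count=0 queue=[] holders={T2,T3,T4,T5}
Step 9: signal(T3) -> count=1 queue=[] holders={T2,T4,T5}
Step 10: signal(T2) -> count=2 queue=[] holders={T4,T5}
Step 11: wait(T2) -> count=1 queue=[] holders={T2,T4,T5}
Step 12: wait(T1) -> count=0 queue=[] holders={T1,T2,T4,T5}
Step 13: wait(T3) -> count=0 queue=[T3] holders={T1,T2,T4,T5}
Step 14: signal(T4) -> count=0 queue=[] holders={T1,T2,T3,T5}
Step 15: signal(T3) -> count=1 queue=[] holders={T1,T2,T5}
Final holders: {T1,T2,T5} -> T1 in holders

Answer: yes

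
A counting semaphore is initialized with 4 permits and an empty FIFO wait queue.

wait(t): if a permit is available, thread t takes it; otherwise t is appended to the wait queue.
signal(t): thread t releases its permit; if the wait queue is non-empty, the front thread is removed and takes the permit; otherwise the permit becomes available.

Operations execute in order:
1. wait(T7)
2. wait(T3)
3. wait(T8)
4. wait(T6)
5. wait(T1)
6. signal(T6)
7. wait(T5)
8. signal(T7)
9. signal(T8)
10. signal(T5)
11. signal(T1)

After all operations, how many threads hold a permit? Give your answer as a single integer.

Answer: 1

Derivation:
Step 1: wait(T7) -> count=3 queue=[] holders={T7}
Step 2: wait(T3) -> count=2 queue=[] holders={T3,T7}
Step 3: wait(T8) -> count=1 queue=[] holders={T3,T7,T8}
Step 4: wait(T6) -> count=0 queue=[] holders={T3,T6,T7,T8}
Step 5: wait(T1) -> count=0 queue=[T1] holders={T3,T6,T7,T8}
Step 6: signal(T6) -> count=0 queue=[] holders={T1,T3,T7,T8}
Step 7: wait(T5) -> count=0 queue=[T5] holders={T1,T3,T7,T8}
Step 8: signal(T7) -> count=0 queue=[] holders={T1,T3,T5,T8}
Step 9: signal(T8) -> count=1 queue=[] holders={T1,T3,T5}
Step 10: signal(T5) -> count=2 queue=[] holders={T1,T3}
Step 11: signal(T1) -> count=3 queue=[] holders={T3}
Final holders: {T3} -> 1 thread(s)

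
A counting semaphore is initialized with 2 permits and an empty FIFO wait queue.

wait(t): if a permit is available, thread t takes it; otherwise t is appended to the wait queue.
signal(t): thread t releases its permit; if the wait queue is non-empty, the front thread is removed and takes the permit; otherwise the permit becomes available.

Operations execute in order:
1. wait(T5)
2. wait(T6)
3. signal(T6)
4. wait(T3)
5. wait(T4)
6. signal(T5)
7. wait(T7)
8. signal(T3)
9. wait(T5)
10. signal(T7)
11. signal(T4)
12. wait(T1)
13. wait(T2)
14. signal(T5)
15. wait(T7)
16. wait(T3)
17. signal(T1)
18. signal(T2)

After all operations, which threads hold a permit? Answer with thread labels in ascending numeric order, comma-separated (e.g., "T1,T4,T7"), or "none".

Answer: T3,T7

Derivation:
Step 1: wait(T5) -> count=1 queue=[] holders={T5}
Step 2: wait(T6) -> count=0 queue=[] holders={T5,T6}
Step 3: signal(T6) -> count=1 queue=[] holders={T5}
Step 4: wait(T3) -> count=0 queue=[] holders={T3,T5}
Step 5: wait(T4) -> count=0 queue=[T4] holders={T3,T5}
Step 6: signal(T5) -> count=0 queue=[] holders={T3,T4}
Step 7: wait(T7) -> count=0 queue=[T7] holders={T3,T4}
Step 8: signal(T3) -> count=0 queue=[] holders={T4,T7}
Step 9: wait(T5) -> count=0 queue=[T5] holders={T4,T7}
Step 10: signal(T7) -> count=0 queue=[] holders={T4,T5}
Step 11: signal(T4) -> count=1 queue=[] holders={T5}
Step 12: wait(T1) -> count=0 queue=[] holders={T1,T5}
Step 13: wait(T2) -> count=0 queue=[T2] holders={T1,T5}
Step 14: signal(T5) -> count=0 queue=[] holders={T1,T2}
Step 15: wait(T7) -> count=0 queue=[T7] holders={T1,T2}
Step 16: wait(T3) -> count=0 queue=[T7,T3] holders={T1,T2}
Step 17: signal(T1) -> count=0 queue=[T3] holders={T2,T7}
Step 18: signal(T2) -> count=0 queue=[] holders={T3,T7}
Final holders: T3,T7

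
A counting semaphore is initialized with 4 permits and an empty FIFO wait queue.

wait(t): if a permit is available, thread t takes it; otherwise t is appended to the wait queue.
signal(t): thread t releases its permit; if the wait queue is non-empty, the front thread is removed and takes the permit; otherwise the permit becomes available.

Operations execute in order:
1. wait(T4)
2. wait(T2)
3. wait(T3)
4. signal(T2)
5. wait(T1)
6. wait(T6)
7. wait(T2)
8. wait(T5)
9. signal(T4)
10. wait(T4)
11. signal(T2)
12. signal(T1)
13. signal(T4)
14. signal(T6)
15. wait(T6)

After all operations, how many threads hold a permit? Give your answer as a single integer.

Step 1: wait(T4) -> count=3 queue=[] holders={T4}
Step 2: wait(T2) -> count=2 queue=[] holders={T2,T4}
Step 3: wait(T3) -> count=1 queue=[] holders={T2,T3,T4}
Step 4: signal(T2) -> count=2 queue=[] holders={T3,T4}
Step 5: wait(T1) -> count=1 queue=[] holders={T1,T3,T4}
Step 6: wait(T6) -> count=0 queue=[] holders={T1,T3,T4,T6}
Step 7: wait(T2) -> count=0 queue=[T2] holders={T1,T3,T4,T6}
Step 8: wait(T5) -> count=0 queue=[T2,T5] holders={T1,T3,T4,T6}
Step 9: signal(T4) -> count=0 queue=[T5] holders={T1,T2,T3,T6}
Step 10: wait(T4) -> count=0 queue=[T5,T4] holders={T1,T2,T3,T6}
Step 11: signal(T2) -> count=0 queue=[T4] holders={T1,T3,T5,T6}
Step 12: signal(T1) -> count=0 queue=[] holders={T3,T4,T5,T6}
Step 13: signal(T4) -> count=1 queue=[] holders={T3,T5,T6}
Step 14: signal(T6) -> count=2 queue=[] holders={T3,T5}
Step 15: wait(T6) -> count=1 queue=[] holders={T3,T5,T6}
Final holders: {T3,T5,T6} -> 3 thread(s)

Answer: 3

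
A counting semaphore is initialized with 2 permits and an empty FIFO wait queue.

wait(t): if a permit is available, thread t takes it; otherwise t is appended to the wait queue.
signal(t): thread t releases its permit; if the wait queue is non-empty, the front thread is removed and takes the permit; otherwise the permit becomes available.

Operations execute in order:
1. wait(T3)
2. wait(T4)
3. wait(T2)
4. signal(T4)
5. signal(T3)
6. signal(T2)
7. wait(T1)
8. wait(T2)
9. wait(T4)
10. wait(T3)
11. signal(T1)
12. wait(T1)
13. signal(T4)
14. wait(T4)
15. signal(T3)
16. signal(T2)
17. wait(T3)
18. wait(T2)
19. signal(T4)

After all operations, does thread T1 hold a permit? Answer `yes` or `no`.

Answer: yes

Derivation:
Step 1: wait(T3) -> count=1 queue=[] holders={T3}
Step 2: wait(T4) -> count=0 queue=[] holders={T3,T4}
Step 3: wait(T2) -> count=0 queue=[T2] holders={T3,T4}
Step 4: signal(T4) -> count=0 queue=[] holders={T2,T3}
Step 5: signal(T3) -> count=1 queue=[] holders={T2}
Step 6: signal(T2) -> count=2 queue=[] holders={none}
Step 7: wait(T1) -> count=1 queue=[] holders={T1}
Step 8: wait(T2) -> count=0 queue=[] holders={T1,T2}
Step 9: wait(T4) -> count=0 queue=[T4] holders={T1,T2}
Step 10: wait(T3) -> count=0 queue=[T4,T3] holders={T1,T2}
Step 11: signal(T1) -> count=0 queue=[T3] holders={T2,T4}
Step 12: wait(T1) -> count=0 queue=[T3,T1] holders={T2,T4}
Step 13: signal(T4) -> count=0 queue=[T1] holders={T2,T3}
Step 14: wait(T4) -> count=0 queue=[T1,T4] holders={T2,T3}
Step 15: signal(T3) -> count=0 queue=[T4] holders={T1,T2}
Step 16: signal(T2) -> count=0 queue=[] holders={T1,T4}
Step 17: wait(T3) -> count=0 queue=[T3] holders={T1,T4}
Step 18: wait(T2) -> count=0 queue=[T3,T2] holders={T1,T4}
Step 19: signal(T4) -> count=0 queue=[T2] holders={T1,T3}
Final holders: {T1,T3} -> T1 in holders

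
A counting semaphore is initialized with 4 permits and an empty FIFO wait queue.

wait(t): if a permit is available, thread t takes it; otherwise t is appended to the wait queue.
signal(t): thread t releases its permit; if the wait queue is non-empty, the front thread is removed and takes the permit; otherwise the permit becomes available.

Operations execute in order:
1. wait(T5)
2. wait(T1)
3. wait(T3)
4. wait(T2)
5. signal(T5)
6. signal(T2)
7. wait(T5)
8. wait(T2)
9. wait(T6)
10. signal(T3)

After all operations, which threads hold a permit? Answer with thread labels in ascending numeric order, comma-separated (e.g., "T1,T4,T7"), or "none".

Answer: T1,T2,T5,T6

Derivation:
Step 1: wait(T5) -> count=3 queue=[] holders={T5}
Step 2: wait(T1) -> count=2 queue=[] holders={T1,T5}
Step 3: wait(T3) -> count=1 queue=[] holders={T1,T3,T5}
Step 4: wait(T2) -> count=0 queue=[] holders={T1,T2,T3,T5}
Step 5: signal(T5) -> count=1 queue=[] holders={T1,T2,T3}
Step 6: signal(T2) -> count=2 queue=[] holders={T1,T3}
Step 7: wait(T5) -> count=1 queue=[] holders={T1,T3,T5}
Step 8: wait(T2) -> count=0 queue=[] holders={T1,T2,T3,T5}
Step 9: wait(T6) -> count=0 queue=[T6] holders={T1,T2,T3,T5}
Step 10: signal(T3) -> count=0 queue=[] holders={T1,T2,T5,T6}
Final holders: T1,T2,T5,T6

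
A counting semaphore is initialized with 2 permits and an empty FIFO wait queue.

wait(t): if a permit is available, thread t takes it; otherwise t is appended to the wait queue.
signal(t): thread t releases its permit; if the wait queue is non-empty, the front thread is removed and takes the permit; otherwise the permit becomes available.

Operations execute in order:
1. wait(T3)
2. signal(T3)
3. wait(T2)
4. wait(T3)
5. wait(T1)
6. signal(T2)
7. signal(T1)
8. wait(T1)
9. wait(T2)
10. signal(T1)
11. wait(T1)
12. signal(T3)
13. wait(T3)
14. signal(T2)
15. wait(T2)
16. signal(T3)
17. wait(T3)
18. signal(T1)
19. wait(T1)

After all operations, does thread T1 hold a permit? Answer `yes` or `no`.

Answer: no

Derivation:
Step 1: wait(T3) -> count=1 queue=[] holders={T3}
Step 2: signal(T3) -> count=2 queue=[] holders={none}
Step 3: wait(T2) -> count=1 queue=[] holders={T2}
Step 4: wait(T3) -> count=0 queue=[] holders={T2,T3}
Step 5: wait(T1) -> count=0 queue=[T1] holders={T2,T3}
Step 6: signal(T2) -> count=0 queue=[] holders={T1,T3}
Step 7: signal(T1) -> count=1 queue=[] holders={T3}
Step 8: wait(T1) -> count=0 queue=[] holders={T1,T3}
Step 9: wait(T2) -> count=0 queue=[T2] holders={T1,T3}
Step 10: signal(T1) -> count=0 queue=[] holders={T2,T3}
Step 11: wait(T1) -> count=0 queue=[T1] holders={T2,T3}
Step 12: signal(T3) -> count=0 queue=[] holders={T1,T2}
Step 13: wait(T3) -> count=0 queue=[T3] holders={T1,T2}
Step 14: signal(T2) -> count=0 queue=[] holders={T1,T3}
Step 15: wait(T2) -> count=0 queue=[T2] holders={T1,T3}
Step 16: signal(T3) -> count=0 queue=[] holders={T1,T2}
Step 17: wait(T3) -> count=0 queue=[T3] holders={T1,T2}
Step 18: signal(T1) -> count=0 queue=[] holders={T2,T3}
Step 19: wait(T1) -> count=0 queue=[T1] holders={T2,T3}
Final holders: {T2,T3} -> T1 not in holders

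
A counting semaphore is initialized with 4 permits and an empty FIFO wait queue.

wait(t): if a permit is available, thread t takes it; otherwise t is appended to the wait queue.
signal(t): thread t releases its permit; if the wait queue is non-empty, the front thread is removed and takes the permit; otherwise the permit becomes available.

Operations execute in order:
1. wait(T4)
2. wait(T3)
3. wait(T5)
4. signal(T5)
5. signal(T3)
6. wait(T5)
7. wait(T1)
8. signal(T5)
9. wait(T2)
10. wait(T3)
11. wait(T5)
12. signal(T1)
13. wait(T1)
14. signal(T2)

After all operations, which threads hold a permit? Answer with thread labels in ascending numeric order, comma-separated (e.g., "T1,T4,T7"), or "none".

Answer: T1,T3,T4,T5

Derivation:
Step 1: wait(T4) -> count=3 queue=[] holders={T4}
Step 2: wait(T3) -> count=2 queue=[] holders={T3,T4}
Step 3: wait(T5) -> count=1 queue=[] holders={T3,T4,T5}
Step 4: signal(T5) -> count=2 queue=[] holders={T3,T4}
Step 5: signal(T3) -> count=3 queue=[] holders={T4}
Step 6: wait(T5) -> count=2 queue=[] holders={T4,T5}
Step 7: wait(T1) -> count=1 queue=[] holders={T1,T4,T5}
Step 8: signal(T5) -> count=2 queue=[] holders={T1,T4}
Step 9: wait(T2) -> count=1 queue=[] holders={T1,T2,T4}
Step 10: wait(T3) -> count=0 queue=[] holders={T1,T2,T3,T4}
Step 11: wait(T5) -> count=0 queue=[T5] holders={T1,T2,T3,T4}
Step 12: signal(T1) -> count=0 queue=[] holders={T2,T3,T4,T5}
Step 13: wait(T1) -> count=0 queue=[T1] holders={T2,T3,T4,T5}
Step 14: signal(T2) -> count=0 queue=[] holders={T1,T3,T4,T5}
Final holders: T1,T3,T4,T5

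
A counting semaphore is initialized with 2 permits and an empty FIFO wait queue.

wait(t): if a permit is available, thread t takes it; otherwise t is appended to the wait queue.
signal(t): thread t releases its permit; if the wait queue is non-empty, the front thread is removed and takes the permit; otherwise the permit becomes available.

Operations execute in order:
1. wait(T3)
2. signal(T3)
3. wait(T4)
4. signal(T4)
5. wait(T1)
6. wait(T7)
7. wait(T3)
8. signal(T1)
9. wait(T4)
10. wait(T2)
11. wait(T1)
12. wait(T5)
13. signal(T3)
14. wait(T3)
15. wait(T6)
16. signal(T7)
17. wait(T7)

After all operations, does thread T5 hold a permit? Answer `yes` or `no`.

Answer: no

Derivation:
Step 1: wait(T3) -> count=1 queue=[] holders={T3}
Step 2: signal(T3) -> count=2 queue=[] holders={none}
Step 3: wait(T4) -> count=1 queue=[] holders={T4}
Step 4: signal(T4) -> count=2 queue=[] holders={none}
Step 5: wait(T1) -> count=1 queue=[] holders={T1}
Step 6: wait(T7) -> count=0 queue=[] holders={T1,T7}
Step 7: wait(T3) -> count=0 queue=[T3] holders={T1,T7}
Step 8: signal(T1) -> count=0 queue=[] holders={T3,T7}
Step 9: wait(T4) -> count=0 queue=[T4] holders={T3,T7}
Step 10: wait(T2) -> count=0 queue=[T4,T2] holders={T3,T7}
Step 11: wait(T1) -> count=0 queue=[T4,T2,T1] holders={T3,T7}
Step 12: wait(T5) -> count=0 queue=[T4,T2,T1,T5] holders={T3,T7}
Step 13: signal(T3) -> count=0 queue=[T2,T1,T5] holders={T4,T7}
Step 14: wait(T3) -> count=0 queue=[T2,T1,T5,T3] holders={T4,T7}
Step 15: wait(T6) -> count=0 queue=[T2,T1,T5,T3,T6] holders={T4,T7}
Step 16: signal(T7) -> count=0 queue=[T1,T5,T3,T6] holders={T2,T4}
Step 17: wait(T7) -> count=0 queue=[T1,T5,T3,T6,T7] holders={T2,T4}
Final holders: {T2,T4} -> T5 not in holders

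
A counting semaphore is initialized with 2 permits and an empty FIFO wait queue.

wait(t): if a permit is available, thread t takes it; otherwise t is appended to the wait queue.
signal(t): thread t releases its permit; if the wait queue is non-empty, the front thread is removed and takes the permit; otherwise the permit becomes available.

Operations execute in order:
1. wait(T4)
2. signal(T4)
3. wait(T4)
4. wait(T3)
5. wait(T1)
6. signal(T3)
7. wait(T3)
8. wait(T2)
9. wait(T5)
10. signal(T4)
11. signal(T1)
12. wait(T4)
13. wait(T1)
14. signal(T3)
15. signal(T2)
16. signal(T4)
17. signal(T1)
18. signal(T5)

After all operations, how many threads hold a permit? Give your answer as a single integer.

Step 1: wait(T4) -> count=1 queue=[] holders={T4}
Step 2: signal(T4) -> count=2 queue=[] holders={none}
Step 3: wait(T4) -> count=1 queue=[] holders={T4}
Step 4: wait(T3) -> count=0 queue=[] holders={T3,T4}
Step 5: wait(T1) -> count=0 queue=[T1] holders={T3,T4}
Step 6: signal(T3) -> count=0 queue=[] holders={T1,T4}
Step 7: wait(T3) -> count=0 queue=[T3] holders={T1,T4}
Step 8: wait(T2) -> count=0 queue=[T3,T2] holders={T1,T4}
Step 9: wait(T5) -> count=0 queue=[T3,T2,T5] holders={T1,T4}
Step 10: signal(T4) -> count=0 queue=[T2,T5] holders={T1,T3}
Step 11: signal(T1) -> count=0 queue=[T5] holders={T2,T3}
Step 12: wait(T4) -> count=0 queue=[T5,T4] holders={T2,T3}
Step 13: wait(T1) -> count=0 queue=[T5,T4,T1] holders={T2,T3}
Step 14: signal(T3) -> count=0 queue=[T4,T1] holders={T2,T5}
Step 15: signal(T2) -> count=0 queue=[T1] holders={T4,T5}
Step 16: signal(T4) -> count=0 queue=[] holders={T1,T5}
Step 17: signal(T1) -> count=1 queue=[] holders={T5}
Step 18: signal(T5) -> count=2 queue=[] holders={none}
Final holders: {none} -> 0 thread(s)

Answer: 0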